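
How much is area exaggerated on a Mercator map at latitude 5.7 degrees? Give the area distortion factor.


area_distortion = 1/cos^2(5.7) = 1.01

1.01


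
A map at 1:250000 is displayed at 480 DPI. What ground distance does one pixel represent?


pixel_cm = 2.54 / 480 ≈ 0.005292 cm
ground = pixel_cm * 250000 / 100 = 2.54 * 250000 / (480 * 100) = 635000 / 48000 ≈ 13.23 m

13.23 m


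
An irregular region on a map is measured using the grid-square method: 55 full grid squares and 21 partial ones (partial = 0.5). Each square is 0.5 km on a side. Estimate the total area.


effective squares = 55 + 21 * 0.5 = 65.5
area = 65.5 * 0.25 = 16.375 km^2

16.375 km^2


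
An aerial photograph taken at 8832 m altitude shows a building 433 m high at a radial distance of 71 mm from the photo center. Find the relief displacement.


d = h * r / H = 433 * 71 / 8832 = 3.48 mm

3.48 mm


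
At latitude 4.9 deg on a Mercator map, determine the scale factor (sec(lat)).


SF = 1 / cos(4.9) = 1 / 0.996345 = 1.004

1.004


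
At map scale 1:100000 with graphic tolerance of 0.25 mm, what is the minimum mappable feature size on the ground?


ground = 0.25 mm * 100000 / 1000 = 25.0 m

25.0 m


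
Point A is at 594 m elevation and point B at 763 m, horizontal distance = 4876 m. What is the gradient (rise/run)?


gradient = (763 - 594) / 4876 = 169 / 4876 = 0.0347

0.0347


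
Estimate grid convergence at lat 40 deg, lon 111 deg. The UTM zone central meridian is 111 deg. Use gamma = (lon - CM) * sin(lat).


gamma = (111 - 111) * sin(40) = 0 * 0.642788 = 0.0 degrees

0.0 degrees


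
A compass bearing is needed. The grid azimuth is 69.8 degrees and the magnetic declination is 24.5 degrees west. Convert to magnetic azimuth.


magnetic azimuth = grid azimuth - declination (east +ve)
mag_az = 69.8 - -24.5 = 94.3 degrees

94.3 degrees


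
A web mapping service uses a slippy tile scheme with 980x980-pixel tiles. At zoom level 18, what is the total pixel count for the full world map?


tiles per axis = 2^18 = 262144
total tiles = 262144^2 = 68719476736
pixels per axis = 262144 * 980 = 256901120
total pixels = 256901120^2 = 65998185457254400

65998185457254400 pixels


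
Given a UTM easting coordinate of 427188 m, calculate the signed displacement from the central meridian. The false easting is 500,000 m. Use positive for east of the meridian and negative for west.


displacement = 427188 - 500000 = -72812 m

-72812 m


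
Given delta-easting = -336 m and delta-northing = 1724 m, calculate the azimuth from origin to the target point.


az = atan2(-336, 1724) = -11.0 deg
adjusted to 0-360: 349.0 degrees

349.0 degrees


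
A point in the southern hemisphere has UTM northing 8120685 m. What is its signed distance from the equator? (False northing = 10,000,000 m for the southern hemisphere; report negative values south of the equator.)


For southern: actual = 8120685 - 10000000 = -1879315 m

-1879315 m


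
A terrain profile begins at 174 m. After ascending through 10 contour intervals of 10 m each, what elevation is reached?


elevation = 174 + 10 * 10 = 274 m

274 m


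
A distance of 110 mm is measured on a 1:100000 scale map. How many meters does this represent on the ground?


ground = 110 mm * 100000 / 1000 = 11000.0 m

11000.0 m


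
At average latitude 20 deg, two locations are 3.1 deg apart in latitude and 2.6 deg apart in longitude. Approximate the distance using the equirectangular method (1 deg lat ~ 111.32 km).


dlat_km = 3.1 * 111.32 = 345.092
dlon_km = 2.6 * 111.32 * cos(20) ≈ 271.977
dist = sqrt(345.092^2 + 271.977^2) ≈ 439.4 km

439.4 km


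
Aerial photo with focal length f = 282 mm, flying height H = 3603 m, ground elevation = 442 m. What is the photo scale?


scale = f / (H - h) = 282 mm / 3161 m = 282 / 3161000 = 1:11209

1:11209


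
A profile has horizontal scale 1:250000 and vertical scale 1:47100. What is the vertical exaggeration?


VE = horizontal_scale / vertical_scale = 250000 / 47100 ≈ 5.3

5.3x


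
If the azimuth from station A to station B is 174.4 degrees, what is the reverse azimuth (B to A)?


back azimuth = (174.4 + 180) mod 360 = 354.4 degrees

354.4 degrees


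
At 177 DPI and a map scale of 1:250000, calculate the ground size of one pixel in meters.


pixel_cm = 2.54 / 177 ≈ 0.01435 cm
ground = pixel_cm * 250000 / 100 = 2.54 * 250000 / (177 * 100) = 635000 / 17700 ≈ 35.88 m

35.88 m


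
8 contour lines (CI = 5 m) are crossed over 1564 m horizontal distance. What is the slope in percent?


elevation change = 8 * 5 = 40 m
slope = 40 / 1564 * 100 = 2.6%

2.6%


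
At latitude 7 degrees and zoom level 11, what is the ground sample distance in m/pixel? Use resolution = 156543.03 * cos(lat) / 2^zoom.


res = 156543.03 * cos(7) / 2^11 = 156543.03 * 0.99254615 / 2048 = 75.87 m/pixel

75.87 m/pixel


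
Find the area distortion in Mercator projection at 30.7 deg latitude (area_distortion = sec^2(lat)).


area_distortion = 1/cos^2(30.7) = 1.353

1.353


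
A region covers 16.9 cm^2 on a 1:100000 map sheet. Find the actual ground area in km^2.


ground_area = 16.9 * (100000/100)^2 = 16900000.0 m^2 = 16.9 km^2

16.9 km^2


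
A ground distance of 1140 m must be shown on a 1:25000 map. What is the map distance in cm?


map_cm = 1140 * 100 / 25000 = 4.56 cm

4.56 cm


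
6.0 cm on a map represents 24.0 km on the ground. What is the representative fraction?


ground = 24.0 km = 2400000 cm; RF denominator = ground / map = 2400000 / 6.0 = 400000; RF = 1:400000

1:400000


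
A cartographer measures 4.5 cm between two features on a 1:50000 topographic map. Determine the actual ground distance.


ground = 4.5 cm * 50000 / 100 = 2250.0 m = 2.25 km

2.25 km


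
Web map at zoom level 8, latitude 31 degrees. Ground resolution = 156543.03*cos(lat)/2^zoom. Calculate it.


res = 156543.03 * cos(31) / 2^8 = 156543.03 * 0.8571673 / 256 = 524.15 m/pixel

524.15 m/pixel


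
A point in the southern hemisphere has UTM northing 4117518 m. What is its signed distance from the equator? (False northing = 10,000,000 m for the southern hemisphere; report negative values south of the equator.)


For southern: actual = 4117518 - 10000000 = -5882482 m

-5882482 m


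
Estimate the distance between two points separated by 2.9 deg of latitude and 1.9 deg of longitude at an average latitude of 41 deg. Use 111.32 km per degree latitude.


dlat_km = 2.9 * 111.32 = 322.828
dlon_km = 1.9 * 111.32 * cos(41) ≈ 159.627
dist = sqrt(322.828^2 + 159.627^2) ≈ 360.1 km

360.1 km


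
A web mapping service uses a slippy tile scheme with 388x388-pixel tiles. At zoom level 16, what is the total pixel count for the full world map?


tiles per axis = 2^16 = 65536
total tiles = 65536^2 = 4294967296
pixels per axis = 65536 * 388 = 25427968
total pixels = 25427968^2 = 646581556609024

646581556609024 pixels


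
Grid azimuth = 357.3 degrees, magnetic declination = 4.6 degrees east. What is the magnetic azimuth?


magnetic azimuth = grid azimuth - declination (east +ve)
mag_az = 357.3 - 4.6 = 352.7 degrees

352.7 degrees


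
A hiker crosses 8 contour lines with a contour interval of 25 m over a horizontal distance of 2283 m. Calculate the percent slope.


elevation change = 8 * 25 = 200 m
slope = 200 / 2283 * 100 = 8.8%

8.8%


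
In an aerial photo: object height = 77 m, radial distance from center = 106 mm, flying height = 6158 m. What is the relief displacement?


d = h * r / H = 77 * 106 / 6158 = 1.33 mm

1.33 mm


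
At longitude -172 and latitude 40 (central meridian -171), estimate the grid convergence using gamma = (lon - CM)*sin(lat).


gamma = (-172 - -171) * sin(40) = -1 * 0.642788 = -0.643 degrees

-0.643 degrees


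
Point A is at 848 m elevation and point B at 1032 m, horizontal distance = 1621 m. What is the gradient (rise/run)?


gradient = (1032 - 848) / 1621 = 184 / 1621 = 0.1135

0.1135


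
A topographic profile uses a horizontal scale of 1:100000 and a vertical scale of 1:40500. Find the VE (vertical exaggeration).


VE = horizontal_scale / vertical_scale = 100000 / 40500 ≈ 2.5

2.5x


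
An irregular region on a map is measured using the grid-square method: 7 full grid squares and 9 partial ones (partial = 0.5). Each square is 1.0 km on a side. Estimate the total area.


effective squares = 7 + 9 * 0.5 = 11.5
area = 11.5 * 1.0 = 11.5 km^2

11.5 km^2


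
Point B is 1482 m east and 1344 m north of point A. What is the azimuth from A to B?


az = atan2(1482, 1344) = 47.8 deg
adjusted to 0-360: 47.8 degrees

47.8 degrees


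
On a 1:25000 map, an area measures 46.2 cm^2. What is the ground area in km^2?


ground_area = 46.2 * (25000/100)^2 = 2887500.0 m^2 = 2.8875 km^2 ≈ 2.888 km^2

2.888 km^2


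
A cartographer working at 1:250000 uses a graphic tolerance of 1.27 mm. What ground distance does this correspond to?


ground = 1.27 mm * 250000 / 1000 = 317.5 m

317.5 m


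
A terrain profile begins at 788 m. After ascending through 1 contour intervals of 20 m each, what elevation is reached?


elevation = 788 + 1 * 20 = 808 m

808 m


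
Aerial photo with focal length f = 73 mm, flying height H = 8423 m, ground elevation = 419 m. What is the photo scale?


scale = f / (H - h) = 73 mm / 8004 m = 73 / 8004000 = 1:109644

1:109644


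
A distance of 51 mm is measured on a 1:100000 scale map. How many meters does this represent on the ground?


ground = 51 mm * 100000 / 1000 = 5100.0 m

5100.0 m


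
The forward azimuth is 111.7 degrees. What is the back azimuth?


back azimuth = (111.7 + 180) mod 360 = 291.7 degrees

291.7 degrees


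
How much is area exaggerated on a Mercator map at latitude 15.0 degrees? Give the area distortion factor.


area_distortion = 1/cos^2(15.0) = 1.072

1.072


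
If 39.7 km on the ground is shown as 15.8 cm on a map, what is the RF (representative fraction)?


ground = 39.7 km = 3970000 cm; RF denominator = ground / map = 3970000 / 15.8 ≈ 251266; RF = 1:251266

1:251266


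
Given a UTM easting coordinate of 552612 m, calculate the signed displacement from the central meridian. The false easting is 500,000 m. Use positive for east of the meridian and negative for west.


displacement = 552612 - 500000 = 52612 m

52612 m


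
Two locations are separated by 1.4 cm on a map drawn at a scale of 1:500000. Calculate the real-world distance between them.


ground = 1.4 cm * 500000 / 100 = 7000.0 m = 7.0 km

7.0 km


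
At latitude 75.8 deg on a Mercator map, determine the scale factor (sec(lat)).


SF = 1 / cos(75.8) = 1 / 0.245307 = 4.077

4.077


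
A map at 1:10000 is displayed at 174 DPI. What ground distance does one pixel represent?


pixel_cm = 2.54 / 174 ≈ 0.014598 cm
ground = pixel_cm * 10000 / 100 = 2.54 * 10000 / (174 * 100) = 25400 / 17400 ≈ 1.46 m

1.46 m


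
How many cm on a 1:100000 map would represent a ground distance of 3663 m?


map_cm = 3663 * 100 / 100000 = 3.663 cm ≈ 3.66 cm

3.66 cm


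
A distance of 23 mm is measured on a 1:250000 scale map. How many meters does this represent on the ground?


ground = 23 mm * 250000 / 1000 = 5750.0 m

5750.0 m


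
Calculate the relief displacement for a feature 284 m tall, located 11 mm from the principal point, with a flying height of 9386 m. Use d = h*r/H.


d = h * r / H = 284 * 11 / 9386 = 0.33 mm

0.33 mm


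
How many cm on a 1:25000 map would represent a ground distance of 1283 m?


map_cm = 1283 * 100 / 25000 = 5.132 cm ≈ 5.13 cm

5.13 cm


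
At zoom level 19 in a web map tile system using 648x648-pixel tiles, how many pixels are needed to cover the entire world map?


tiles per axis = 2^19 = 524288
total tiles = 524288^2 = 274877906944
pixels per axis = 524288 * 648 = 339738624
total pixels = 339738624^2 = 115422332637413376

115422332637413376 pixels


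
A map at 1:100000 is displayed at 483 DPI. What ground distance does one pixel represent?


pixel_cm = 2.54 / 483 ≈ 0.005259 cm
ground = pixel_cm * 100000 / 100 = 2.54 * 100000 / (483 * 100) = 254000 / 48300 ≈ 5.26 m

5.26 m


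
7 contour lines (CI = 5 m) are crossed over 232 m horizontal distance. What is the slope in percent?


elevation change = 7 * 5 = 35 m
slope = 35 / 232 * 100 = 15.1%

15.1%


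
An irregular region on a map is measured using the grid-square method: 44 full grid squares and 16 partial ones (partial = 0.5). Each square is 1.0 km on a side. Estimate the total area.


effective squares = 44 + 16 * 0.5 = 52.0
area = 52.0 * 1.0 = 52.0 km^2

52.0 km^2


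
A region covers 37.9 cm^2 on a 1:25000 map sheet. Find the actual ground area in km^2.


ground_area = 37.9 * (25000/100)^2 = 2368750.0 m^2 = 2.36875 km^2 ≈ 2.369 km^2

2.369 km^2


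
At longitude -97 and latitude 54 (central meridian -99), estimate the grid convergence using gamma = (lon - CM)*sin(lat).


gamma = (-97 - -99) * sin(54) = 2 * 0.809017 = 1.618 degrees

1.618 degrees


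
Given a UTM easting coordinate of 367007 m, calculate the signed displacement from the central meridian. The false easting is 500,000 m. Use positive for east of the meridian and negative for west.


displacement = 367007 - 500000 = -132993 m

-132993 m


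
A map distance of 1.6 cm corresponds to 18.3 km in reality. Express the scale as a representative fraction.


ground = 18.3 km = 1830000 cm; RF denominator = ground / map = 1830000 / 1.6 = 1143750; RF = 1:1143750

1:1143750


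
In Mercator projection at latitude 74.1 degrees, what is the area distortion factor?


area_distortion = 1/cos^2(74.1) = 13.324

13.324


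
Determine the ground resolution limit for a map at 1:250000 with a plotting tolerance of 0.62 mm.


ground = 0.62 mm * 250000 / 1000 = 155.0 m

155.0 m


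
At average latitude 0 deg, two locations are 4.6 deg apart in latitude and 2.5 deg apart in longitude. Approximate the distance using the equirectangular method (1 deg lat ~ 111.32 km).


dlat_km = 4.6 * 111.32 = 512.072
dlon_km = 2.5 * 111.32 * cos(0) ≈ 278.3
dist = sqrt(512.072^2 + 278.3^2) ≈ 582.8 km

582.8 km


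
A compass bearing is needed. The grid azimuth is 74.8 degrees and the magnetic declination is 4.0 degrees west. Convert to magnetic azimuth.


magnetic azimuth = grid azimuth - declination (east +ve)
mag_az = 74.8 - -4.0 = 78.8 degrees

78.8 degrees


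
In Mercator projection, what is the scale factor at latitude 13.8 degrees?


SF = 1 / cos(13.8) = 1 / 0.971134 = 1.03

1.03


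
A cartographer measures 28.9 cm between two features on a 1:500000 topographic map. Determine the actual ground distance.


ground = 28.9 cm * 500000 / 100 = 144500.0 m = 144.5 km

144.5 km


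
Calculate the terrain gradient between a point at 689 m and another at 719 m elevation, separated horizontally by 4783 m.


gradient = (719 - 689) / 4783 = 30 / 4783 = 0.0063

0.0063


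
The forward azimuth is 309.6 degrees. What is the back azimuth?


back azimuth = (309.6 + 180) mod 360 = 129.6 degrees

129.6 degrees


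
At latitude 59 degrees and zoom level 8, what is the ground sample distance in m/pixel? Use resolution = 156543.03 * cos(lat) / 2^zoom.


res = 156543.03 * cos(59) / 2^8 = 156543.03 * 0.51503807 / 256 = 314.94 m/pixel

314.94 m/pixel


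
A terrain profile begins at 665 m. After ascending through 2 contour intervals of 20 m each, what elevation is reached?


elevation = 665 + 2 * 20 = 705 m

705 m


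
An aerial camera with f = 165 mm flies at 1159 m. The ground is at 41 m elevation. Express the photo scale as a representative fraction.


scale = f / (H - h) = 165 mm / 1118 m = 165 / 1118000 = 1:6776

1:6776


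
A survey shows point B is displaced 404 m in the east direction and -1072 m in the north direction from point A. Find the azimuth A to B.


az = atan2(404, -1072) = 159.4 deg
adjusted to 0-360: 159.4 degrees

159.4 degrees


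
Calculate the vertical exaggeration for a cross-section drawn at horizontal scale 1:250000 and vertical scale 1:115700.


VE = horizontal_scale / vertical_scale = 250000 / 115700 ≈ 2.2

2.2x


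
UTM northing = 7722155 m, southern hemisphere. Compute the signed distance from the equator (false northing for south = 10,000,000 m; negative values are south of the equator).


For southern: actual = 7722155 - 10000000 = -2277845 m

-2277845 m


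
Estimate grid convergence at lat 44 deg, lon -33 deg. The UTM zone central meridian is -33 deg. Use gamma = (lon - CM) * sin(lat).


gamma = (-33 - -33) * sin(44) = 0 * 0.694658 = 0.0 degrees

0.0 degrees


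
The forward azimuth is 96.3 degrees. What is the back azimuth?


back azimuth = (96.3 + 180) mod 360 = 276.3 degrees

276.3 degrees


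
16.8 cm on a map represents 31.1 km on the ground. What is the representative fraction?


ground = 31.1 km = 3110000 cm; RF denominator = ground / map = 3110000 / 16.8 ≈ 185119; RF = 1:185119

1:185119


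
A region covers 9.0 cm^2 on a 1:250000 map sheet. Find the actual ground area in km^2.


ground_area = 9.0 * (250000/100)^2 = 56250000.0 m^2 = 56.25 km^2

56.25 km^2


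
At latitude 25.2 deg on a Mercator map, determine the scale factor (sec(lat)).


SF = 1 / cos(25.2) = 1 / 0.904827 = 1.105

1.105


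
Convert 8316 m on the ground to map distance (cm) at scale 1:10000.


map_cm = 8316 * 100 / 10000 = 83.16 cm

83.16 cm


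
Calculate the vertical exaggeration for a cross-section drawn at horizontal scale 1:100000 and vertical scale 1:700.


VE = horizontal_scale / vertical_scale = 100000 / 700 ≈ 142.9

142.9x


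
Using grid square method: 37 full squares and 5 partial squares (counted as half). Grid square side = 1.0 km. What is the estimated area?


effective squares = 37 + 5 * 0.5 = 39.5
area = 39.5 * 1.0 = 39.5 km^2

39.5 km^2


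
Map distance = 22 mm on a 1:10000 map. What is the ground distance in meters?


ground = 22 mm * 10000 / 1000 = 220.0 m

220.0 m


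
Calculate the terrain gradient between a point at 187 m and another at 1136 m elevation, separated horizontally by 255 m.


gradient = (1136 - 187) / 255 = 949 / 255 = 3.7216

3.7216


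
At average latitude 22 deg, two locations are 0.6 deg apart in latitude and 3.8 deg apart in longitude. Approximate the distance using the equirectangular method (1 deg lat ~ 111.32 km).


dlat_km = 0.6 * 111.32 = 66.792
dlon_km = 3.8 * 111.32 * cos(22) ≈ 392.214
dist = sqrt(66.792^2 + 392.214^2) ≈ 397.9 km

397.9 km


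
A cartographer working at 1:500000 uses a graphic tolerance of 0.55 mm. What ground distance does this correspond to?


ground = 0.55 mm * 500000 / 1000 = 275.0 m

275.0 m


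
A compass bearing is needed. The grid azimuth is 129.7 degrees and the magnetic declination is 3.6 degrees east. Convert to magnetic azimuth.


magnetic azimuth = grid azimuth - declination (east +ve)
mag_az = 129.7 - 3.6 = 126.1 degrees

126.1 degrees


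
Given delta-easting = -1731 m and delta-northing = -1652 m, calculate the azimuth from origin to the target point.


az = atan2(-1731, -1652) = -133.7 deg
adjusted to 0-360: 226.3 degrees

226.3 degrees


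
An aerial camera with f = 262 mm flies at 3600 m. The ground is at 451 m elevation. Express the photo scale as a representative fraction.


scale = f / (H - h) = 262 mm / 3149 m = 262 / 3149000 = 1:12019

1:12019


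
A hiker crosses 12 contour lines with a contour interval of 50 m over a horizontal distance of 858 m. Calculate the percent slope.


elevation change = 12 * 50 = 600 m
slope = 600 / 858 * 100 = 69.9%

69.9%


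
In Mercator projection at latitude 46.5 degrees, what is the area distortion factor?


area_distortion = 1/cos^2(46.5) = 2.11

2.11


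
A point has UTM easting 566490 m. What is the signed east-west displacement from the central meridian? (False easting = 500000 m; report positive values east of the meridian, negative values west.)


displacement = 566490 - 500000 = 66490 m

66490 m


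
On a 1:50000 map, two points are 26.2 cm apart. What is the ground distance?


ground = 26.2 cm * 50000 / 100 = 13100.0 m = 13.1 km

13.1 km


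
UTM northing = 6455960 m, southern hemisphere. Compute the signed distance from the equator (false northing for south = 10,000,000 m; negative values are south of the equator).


For southern: actual = 6455960 - 10000000 = -3544040 m

-3544040 m


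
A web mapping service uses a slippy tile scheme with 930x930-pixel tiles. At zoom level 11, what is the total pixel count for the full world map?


tiles per axis = 2^11 = 2048
total tiles = 2048^2 = 4194304
pixels per axis = 2048 * 930 = 1904640
total pixels = 1904640^2 = 3627653529600

3627653529600 pixels


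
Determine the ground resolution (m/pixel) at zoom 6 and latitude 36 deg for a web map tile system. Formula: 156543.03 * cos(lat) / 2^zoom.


res = 156543.03 * cos(36) / 2^6 = 156543.03 * 0.80901699 / 64 = 1978.84 m/pixel

1978.84 m/pixel


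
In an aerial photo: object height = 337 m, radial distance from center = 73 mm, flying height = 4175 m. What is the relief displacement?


d = h * r / H = 337 * 73 / 4175 = 5.89 mm

5.89 mm


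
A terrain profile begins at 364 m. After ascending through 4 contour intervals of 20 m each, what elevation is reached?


elevation = 364 + 4 * 20 = 444 m

444 m


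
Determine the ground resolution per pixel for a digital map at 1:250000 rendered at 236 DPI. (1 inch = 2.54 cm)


pixel_cm = 2.54 / 236 ≈ 0.010763 cm
ground = pixel_cm * 250000 / 100 = 2.54 * 250000 / (236 * 100) = 635000 / 23600 ≈ 26.91 m

26.91 m


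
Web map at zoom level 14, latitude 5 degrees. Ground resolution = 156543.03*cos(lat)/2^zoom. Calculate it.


res = 156543.03 * cos(5) / 2^14 = 156543.03 * 0.9961947 / 16384 = 9.52 m/pixel

9.52 m/pixel


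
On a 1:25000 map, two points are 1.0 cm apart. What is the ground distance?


ground = 1.0 cm * 25000 / 100 = 250.0 m

250.0 m


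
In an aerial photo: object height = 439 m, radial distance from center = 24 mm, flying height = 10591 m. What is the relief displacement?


d = h * r / H = 439 * 24 / 10591 = 0.99 mm

0.99 mm


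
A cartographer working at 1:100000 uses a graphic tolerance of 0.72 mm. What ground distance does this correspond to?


ground = 0.72 mm * 100000 / 1000 = 72.0 m

72.0 m


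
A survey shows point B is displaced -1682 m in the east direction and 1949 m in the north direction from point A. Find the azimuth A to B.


az = atan2(-1682, 1949) = -40.8 deg
adjusted to 0-360: 319.2 degrees

319.2 degrees


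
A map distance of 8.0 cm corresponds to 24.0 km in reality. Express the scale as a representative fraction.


ground = 24.0 km = 2400000 cm; RF denominator = ground / map = 2400000 / 8.0 = 300000; RF = 1:300000

1:300000


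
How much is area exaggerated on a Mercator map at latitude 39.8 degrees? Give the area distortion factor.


area_distortion = 1/cos^2(39.8) = 1.694

1.694


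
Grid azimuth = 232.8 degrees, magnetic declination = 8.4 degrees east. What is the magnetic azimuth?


magnetic azimuth = grid azimuth - declination (east +ve)
mag_az = 232.8 - 8.4 = 224.4 degrees

224.4 degrees


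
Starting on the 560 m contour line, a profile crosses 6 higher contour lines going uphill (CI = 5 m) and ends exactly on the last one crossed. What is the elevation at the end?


elevation = 560 + 6 * 5 = 590 m

590 m


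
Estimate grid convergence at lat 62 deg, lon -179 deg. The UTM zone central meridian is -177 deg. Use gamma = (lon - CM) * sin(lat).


gamma = (-179 - -177) * sin(62) = -2 * 0.882948 = -1.766 degrees

-1.766 degrees


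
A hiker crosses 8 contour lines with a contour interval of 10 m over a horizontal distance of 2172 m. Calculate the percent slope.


elevation change = 8 * 10 = 80 m
slope = 80 / 2172 * 100 = 3.7%

3.7%


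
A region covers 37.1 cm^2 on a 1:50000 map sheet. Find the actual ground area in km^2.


ground_area = 37.1 * (50000/100)^2 = 9275000.0 m^2 = 9.275 km^2

9.275 km^2


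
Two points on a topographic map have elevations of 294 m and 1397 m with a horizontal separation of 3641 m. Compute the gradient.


gradient = (1397 - 294) / 3641 = 1103 / 3641 = 0.3029

0.3029


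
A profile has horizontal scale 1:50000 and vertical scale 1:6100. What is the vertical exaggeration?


VE = horizontal_scale / vertical_scale = 50000 / 6100 ≈ 8.2

8.2x


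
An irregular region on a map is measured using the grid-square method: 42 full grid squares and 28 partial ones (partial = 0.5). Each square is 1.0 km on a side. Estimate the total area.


effective squares = 42 + 28 * 0.5 = 56.0
area = 56.0 * 1.0 = 56.0 km^2

56.0 km^2


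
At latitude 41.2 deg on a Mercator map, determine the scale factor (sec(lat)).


SF = 1 / cos(41.2) = 1 / 0.752415 = 1.329

1.329


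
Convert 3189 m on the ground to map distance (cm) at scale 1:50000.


map_cm = 3189 * 100 / 50000 = 6.378 cm ≈ 6.38 cm

6.38 cm


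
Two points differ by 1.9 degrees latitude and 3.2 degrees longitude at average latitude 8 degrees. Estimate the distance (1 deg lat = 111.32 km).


dlat_km = 1.9 * 111.32 = 211.508
dlon_km = 3.2 * 111.32 * cos(8) ≈ 352.757
dist = sqrt(211.508^2 + 352.757^2) ≈ 411.3 km

411.3 km


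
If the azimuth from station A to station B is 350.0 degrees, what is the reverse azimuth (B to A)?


back azimuth = (350.0 + 180) mod 360 = 170.0 degrees

170.0 degrees


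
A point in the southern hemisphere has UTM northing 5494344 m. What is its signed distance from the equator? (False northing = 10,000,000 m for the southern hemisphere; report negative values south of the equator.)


For southern: actual = 5494344 - 10000000 = -4505656 m

-4505656 m


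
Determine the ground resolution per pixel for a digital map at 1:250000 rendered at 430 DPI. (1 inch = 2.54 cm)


pixel_cm = 2.54 / 430 ≈ 0.005907 cm
ground = pixel_cm * 250000 / 100 = 2.54 * 250000 / (430 * 100) = 635000 / 43000 ≈ 14.77 m

14.77 m


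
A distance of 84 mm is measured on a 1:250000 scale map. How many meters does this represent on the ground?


ground = 84 mm * 250000 / 1000 = 21000.0 m

21000.0 m


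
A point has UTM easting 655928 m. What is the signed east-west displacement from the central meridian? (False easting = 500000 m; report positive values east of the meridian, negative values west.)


displacement = 655928 - 500000 = 155928 m

155928 m


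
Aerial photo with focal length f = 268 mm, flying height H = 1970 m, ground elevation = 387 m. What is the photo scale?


scale = f / (H - h) = 268 mm / 1583 m = 268 / 1583000 = 1:5907

1:5907


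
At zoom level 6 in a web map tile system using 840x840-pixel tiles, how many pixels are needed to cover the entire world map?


tiles per axis = 2^6 = 64
total tiles = 64^2 = 4096
pixels per axis = 64 * 840 = 53760
total pixels = 53760^2 = 2890137600

2890137600 pixels


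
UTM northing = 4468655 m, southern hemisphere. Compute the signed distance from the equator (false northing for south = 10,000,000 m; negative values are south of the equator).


For southern: actual = 4468655 - 10000000 = -5531345 m

-5531345 m


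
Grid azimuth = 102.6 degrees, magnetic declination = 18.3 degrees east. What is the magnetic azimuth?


magnetic azimuth = grid azimuth - declination (east +ve)
mag_az = 102.6 - 18.3 = 84.3 degrees

84.3 degrees


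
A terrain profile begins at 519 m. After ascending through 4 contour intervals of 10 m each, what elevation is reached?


elevation = 519 + 4 * 10 = 559 m

559 m


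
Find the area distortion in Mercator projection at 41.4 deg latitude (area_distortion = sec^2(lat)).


area_distortion = 1/cos^2(41.4) = 1.777

1.777


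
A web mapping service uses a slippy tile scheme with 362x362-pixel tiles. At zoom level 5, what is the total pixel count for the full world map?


tiles per axis = 2^5 = 32
total tiles = 32^2 = 1024
pixels per axis = 32 * 362 = 11584
total pixels = 11584^2 = 134189056

134189056 pixels


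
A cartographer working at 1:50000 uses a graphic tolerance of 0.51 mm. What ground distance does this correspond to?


ground = 0.51 mm * 50000 / 1000 = 25.5 m

25.5 m


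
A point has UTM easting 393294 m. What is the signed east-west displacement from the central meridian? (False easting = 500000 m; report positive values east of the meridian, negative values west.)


displacement = 393294 - 500000 = -106706 m

-106706 m


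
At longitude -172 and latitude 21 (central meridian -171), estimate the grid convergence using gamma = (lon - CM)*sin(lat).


gamma = (-172 - -171) * sin(21) = -1 * 0.358368 = -0.358 degrees

-0.358 degrees


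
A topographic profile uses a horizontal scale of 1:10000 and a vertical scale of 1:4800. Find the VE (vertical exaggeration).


VE = horizontal_scale / vertical_scale = 10000 / 4800 ≈ 2.1

2.1x


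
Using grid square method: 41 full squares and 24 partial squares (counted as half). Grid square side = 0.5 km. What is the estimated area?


effective squares = 41 + 24 * 0.5 = 53.0
area = 53.0 * 0.25 = 13.25 km^2

13.25 km^2


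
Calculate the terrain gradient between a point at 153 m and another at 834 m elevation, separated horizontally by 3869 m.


gradient = (834 - 153) / 3869 = 681 / 3869 = 0.176

0.176


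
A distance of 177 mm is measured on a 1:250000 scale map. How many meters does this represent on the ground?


ground = 177 mm * 250000 / 1000 = 44250.0 m

44250.0 m


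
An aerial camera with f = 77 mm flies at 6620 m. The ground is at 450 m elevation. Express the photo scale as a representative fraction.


scale = f / (H - h) = 77 mm / 6170 m = 77 / 6170000 = 1:80130

1:80130


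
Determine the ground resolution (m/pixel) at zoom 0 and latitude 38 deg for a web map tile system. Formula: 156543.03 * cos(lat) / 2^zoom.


res = 156543.03 * cos(38) / 2^0 = 156543.03 * 0.78801075 / 1 = 123357.59 m/pixel

123357.59 m/pixel


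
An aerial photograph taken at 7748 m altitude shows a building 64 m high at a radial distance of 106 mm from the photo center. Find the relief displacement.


d = h * r / H = 64 * 106 / 7748 = 0.88 mm

0.88 mm


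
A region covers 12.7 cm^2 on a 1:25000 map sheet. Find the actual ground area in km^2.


ground_area = 12.7 * (25000/100)^2 = 793750.0 m^2 = 0.79375 km^2 ≈ 0.794 km^2

0.794 km^2


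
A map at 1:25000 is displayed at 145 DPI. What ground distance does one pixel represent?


pixel_cm = 2.54 / 145 ≈ 0.017517 cm
ground = pixel_cm * 25000 / 100 = 2.54 * 25000 / (145 * 100) = 63500 / 14500 ≈ 4.38 m

4.38 m


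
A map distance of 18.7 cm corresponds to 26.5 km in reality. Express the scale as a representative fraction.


ground = 26.5 km = 2650000 cm; RF denominator = ground / map = 2650000 / 18.7 ≈ 141711; RF = 1:141711

1:141711


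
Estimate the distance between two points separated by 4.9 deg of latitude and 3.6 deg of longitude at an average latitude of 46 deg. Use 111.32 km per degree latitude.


dlat_km = 4.9 * 111.32 = 545.468
dlon_km = 3.6 * 111.32 * cos(46) ≈ 278.386
dist = sqrt(545.468^2 + 278.386^2) ≈ 612.4 km

612.4 km


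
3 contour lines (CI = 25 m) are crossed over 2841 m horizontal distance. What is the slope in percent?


elevation change = 3 * 25 = 75 m
slope = 75 / 2841 * 100 = 2.6%

2.6%


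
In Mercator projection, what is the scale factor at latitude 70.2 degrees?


SF = 1 / cos(70.2) = 1 / 0.338738 = 2.952

2.952


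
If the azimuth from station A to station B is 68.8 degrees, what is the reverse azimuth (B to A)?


back azimuth = (68.8 + 180) mod 360 = 248.8 degrees

248.8 degrees


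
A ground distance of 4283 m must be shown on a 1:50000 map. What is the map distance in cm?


map_cm = 4283 * 100 / 50000 = 8.566 cm ≈ 8.57 cm

8.57 cm


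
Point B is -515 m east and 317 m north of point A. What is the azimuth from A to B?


az = atan2(-515, 317) = -58.4 deg
adjusted to 0-360: 301.6 degrees

301.6 degrees


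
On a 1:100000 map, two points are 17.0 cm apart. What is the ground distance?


ground = 17.0 cm * 100000 / 100 = 17000.0 m = 17.0 km

17.0 km


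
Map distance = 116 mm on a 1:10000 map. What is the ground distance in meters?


ground = 116 mm * 10000 / 1000 = 1160.0 m

1160.0 m


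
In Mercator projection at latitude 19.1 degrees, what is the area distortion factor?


area_distortion = 1/cos^2(19.1) = 1.12

1.12


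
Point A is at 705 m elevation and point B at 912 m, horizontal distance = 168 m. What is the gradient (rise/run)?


gradient = (912 - 705) / 168 = 207 / 168 = 1.2321

1.2321


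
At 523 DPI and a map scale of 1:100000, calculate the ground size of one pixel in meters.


pixel_cm = 2.54 / 523 ≈ 0.004857 cm
ground = pixel_cm * 100000 / 100 = 2.54 * 100000 / (523 * 100) = 254000 / 52300 ≈ 4.86 m

4.86 m


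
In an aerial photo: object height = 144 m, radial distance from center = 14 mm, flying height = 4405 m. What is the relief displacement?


d = h * r / H = 144 * 14 / 4405 = 0.46 mm

0.46 mm


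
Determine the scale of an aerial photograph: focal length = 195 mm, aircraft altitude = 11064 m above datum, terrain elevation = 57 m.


scale = f / (H - h) = 195 mm / 11007 m = 195 / 11007000 = 1:56446

1:56446


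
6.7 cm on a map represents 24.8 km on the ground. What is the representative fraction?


ground = 24.8 km = 2480000 cm; RF denominator = ground / map = 2480000 / 6.7 ≈ 370149; RF = 1:370149

1:370149


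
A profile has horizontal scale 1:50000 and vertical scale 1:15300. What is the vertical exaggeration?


VE = horizontal_scale / vertical_scale = 50000 / 15300 ≈ 3.3

3.3x


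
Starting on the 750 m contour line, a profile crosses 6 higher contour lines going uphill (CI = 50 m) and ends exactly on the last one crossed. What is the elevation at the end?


elevation = 750 + 6 * 50 = 1050 m

1050 m


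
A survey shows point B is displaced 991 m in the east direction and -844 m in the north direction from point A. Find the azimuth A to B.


az = atan2(991, -844) = 130.4 deg
adjusted to 0-360: 130.4 degrees

130.4 degrees


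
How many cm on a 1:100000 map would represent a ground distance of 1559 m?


map_cm = 1559 * 100 / 100000 = 1.559 cm ≈ 1.56 cm

1.56 cm


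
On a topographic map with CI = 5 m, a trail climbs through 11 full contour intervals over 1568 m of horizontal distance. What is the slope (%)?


elevation change = 11 * 5 = 55 m
slope = 55 / 1568 * 100 = 3.5%

3.5%


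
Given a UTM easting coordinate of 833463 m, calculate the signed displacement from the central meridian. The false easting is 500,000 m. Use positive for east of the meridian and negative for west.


displacement = 833463 - 500000 = 333463 m

333463 m


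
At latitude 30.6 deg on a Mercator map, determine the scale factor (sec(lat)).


SF = 1 / cos(30.6) = 1 / 0.860742 = 1.162

1.162


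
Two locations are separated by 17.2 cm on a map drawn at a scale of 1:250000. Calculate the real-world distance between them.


ground = 17.2 cm * 250000 / 100 = 43000.0 m = 43.0 km

43.0 km


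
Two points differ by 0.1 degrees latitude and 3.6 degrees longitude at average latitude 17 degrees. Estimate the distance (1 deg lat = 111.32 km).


dlat_km = 0.1 * 111.32 = 11.132
dlon_km = 3.6 * 111.32 * cos(17) ≈ 383.241
dist = sqrt(11.132^2 + 383.241^2) ≈ 383.4 km

383.4 km


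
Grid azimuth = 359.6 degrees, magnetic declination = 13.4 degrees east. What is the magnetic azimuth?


magnetic azimuth = grid azimuth - declination (east +ve)
mag_az = 359.6 - 13.4 = 346.2 degrees

346.2 degrees


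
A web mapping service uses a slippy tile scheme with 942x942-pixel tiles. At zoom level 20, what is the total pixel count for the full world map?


tiles per axis = 2^20 = 1048576
total tiles = 1048576^2 = 1099511627776
pixels per axis = 1048576 * 942 = 987758592
total pixels = 987758592^2 = 975667036069822464

975667036069822464 pixels


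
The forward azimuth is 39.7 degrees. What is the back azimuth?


back azimuth = (39.7 + 180) mod 360 = 219.7 degrees

219.7 degrees


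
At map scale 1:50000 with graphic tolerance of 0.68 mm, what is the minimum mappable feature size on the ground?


ground = 0.68 mm * 50000 / 1000 = 34.0 m

34.0 m


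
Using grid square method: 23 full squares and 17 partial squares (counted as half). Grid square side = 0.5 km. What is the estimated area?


effective squares = 23 + 17 * 0.5 = 31.5
area = 31.5 * 0.25 = 7.875 km^2

7.875 km^2


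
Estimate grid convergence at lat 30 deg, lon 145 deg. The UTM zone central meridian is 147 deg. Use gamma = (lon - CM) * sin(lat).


gamma = (145 - 147) * sin(30) = -2 * 0.5 = -1.0 degrees

-1.0 degrees


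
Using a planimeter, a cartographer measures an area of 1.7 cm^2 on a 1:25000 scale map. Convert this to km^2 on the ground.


ground_area = 1.7 * (25000/100)^2 = 106250.0 m^2 = 0.10625 km^2 ≈ 0.106 km^2

0.106 km^2


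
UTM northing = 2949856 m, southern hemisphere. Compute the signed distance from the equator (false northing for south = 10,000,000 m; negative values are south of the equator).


For southern: actual = 2949856 - 10000000 = -7050144 m

-7050144 m


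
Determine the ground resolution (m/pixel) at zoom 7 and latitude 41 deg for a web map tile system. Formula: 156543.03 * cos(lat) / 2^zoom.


res = 156543.03 * cos(41) / 2^7 = 156543.03 * 0.75470958 / 128 = 923.0 m/pixel

923.0 m/pixel


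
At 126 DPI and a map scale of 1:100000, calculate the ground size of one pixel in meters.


pixel_cm = 2.54 / 126 ≈ 0.020159 cm
ground = pixel_cm * 100000 / 100 = 2.54 * 100000 / (126 * 100) = 254000 / 12600 ≈ 20.16 m

20.16 m


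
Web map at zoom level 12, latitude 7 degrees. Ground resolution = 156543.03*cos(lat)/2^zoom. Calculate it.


res = 156543.03 * cos(7) / 2^12 = 156543.03 * 0.99254615 / 4096 = 37.93 m/pixel

37.93 m/pixel


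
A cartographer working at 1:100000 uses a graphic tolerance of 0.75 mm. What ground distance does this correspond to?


ground = 0.75 mm * 100000 / 1000 = 75.0 m

75.0 m


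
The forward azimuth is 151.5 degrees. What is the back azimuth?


back azimuth = (151.5 + 180) mod 360 = 331.5 degrees

331.5 degrees


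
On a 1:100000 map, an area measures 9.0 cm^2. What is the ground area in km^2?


ground_area = 9.0 * (100000/100)^2 = 9000000.0 m^2 = 9.0 km^2

9.0 km^2


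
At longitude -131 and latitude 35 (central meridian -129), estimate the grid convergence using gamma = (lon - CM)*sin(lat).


gamma = (-131 - -129) * sin(35) = -2 * 0.573576 = -1.147 degrees

-1.147 degrees


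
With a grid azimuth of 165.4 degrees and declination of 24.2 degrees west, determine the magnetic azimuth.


magnetic azimuth = grid azimuth - declination (east +ve)
mag_az = 165.4 - -24.2 = 189.6 degrees

189.6 degrees


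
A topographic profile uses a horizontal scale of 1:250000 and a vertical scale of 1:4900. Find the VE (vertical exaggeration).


VE = horizontal_scale / vertical_scale = 250000 / 4900 ≈ 51.0

51.0x


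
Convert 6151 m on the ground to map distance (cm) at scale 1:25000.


map_cm = 6151 * 100 / 25000 = 24.604 cm ≈ 24.6 cm

24.6 cm


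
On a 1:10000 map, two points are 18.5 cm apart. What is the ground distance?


ground = 18.5 cm * 10000 / 100 = 1850.0 m = 1.85 km

1.85 km


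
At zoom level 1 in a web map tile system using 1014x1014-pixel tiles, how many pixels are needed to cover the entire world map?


tiles per axis = 2^1 = 2
total tiles = 2^2 = 4
pixels per axis = 2 * 1014 = 2028
total pixels = 2028^2 = 4112784

4112784 pixels
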